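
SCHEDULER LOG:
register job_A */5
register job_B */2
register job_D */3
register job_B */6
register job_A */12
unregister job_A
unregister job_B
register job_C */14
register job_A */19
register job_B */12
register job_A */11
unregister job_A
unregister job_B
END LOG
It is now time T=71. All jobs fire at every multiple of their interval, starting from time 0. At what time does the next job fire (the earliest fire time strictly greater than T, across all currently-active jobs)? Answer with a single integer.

Answer: 72

Derivation:
Op 1: register job_A */5 -> active={job_A:*/5}
Op 2: register job_B */2 -> active={job_A:*/5, job_B:*/2}
Op 3: register job_D */3 -> active={job_A:*/5, job_B:*/2, job_D:*/3}
Op 4: register job_B */6 -> active={job_A:*/5, job_B:*/6, job_D:*/3}
Op 5: register job_A */12 -> active={job_A:*/12, job_B:*/6, job_D:*/3}
Op 6: unregister job_A -> active={job_B:*/6, job_D:*/3}
Op 7: unregister job_B -> active={job_D:*/3}
Op 8: register job_C */14 -> active={job_C:*/14, job_D:*/3}
Op 9: register job_A */19 -> active={job_A:*/19, job_C:*/14, job_D:*/3}
Op 10: register job_B */12 -> active={job_A:*/19, job_B:*/12, job_C:*/14, job_D:*/3}
Op 11: register job_A */11 -> active={job_A:*/11, job_B:*/12, job_C:*/14, job_D:*/3}
Op 12: unregister job_A -> active={job_B:*/12, job_C:*/14, job_D:*/3}
Op 13: unregister job_B -> active={job_C:*/14, job_D:*/3}
  job_C: interval 14, next fire after T=71 is 84
  job_D: interval 3, next fire after T=71 is 72
Earliest fire time = 72 (job job_D)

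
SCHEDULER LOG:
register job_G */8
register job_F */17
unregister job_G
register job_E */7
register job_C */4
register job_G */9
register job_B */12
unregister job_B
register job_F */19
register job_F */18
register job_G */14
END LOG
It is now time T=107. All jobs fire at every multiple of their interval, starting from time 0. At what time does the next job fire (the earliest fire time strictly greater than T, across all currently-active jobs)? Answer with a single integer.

Op 1: register job_G */8 -> active={job_G:*/8}
Op 2: register job_F */17 -> active={job_F:*/17, job_G:*/8}
Op 3: unregister job_G -> active={job_F:*/17}
Op 4: register job_E */7 -> active={job_E:*/7, job_F:*/17}
Op 5: register job_C */4 -> active={job_C:*/4, job_E:*/7, job_F:*/17}
Op 6: register job_G */9 -> active={job_C:*/4, job_E:*/7, job_F:*/17, job_G:*/9}
Op 7: register job_B */12 -> active={job_B:*/12, job_C:*/4, job_E:*/7, job_F:*/17, job_G:*/9}
Op 8: unregister job_B -> active={job_C:*/4, job_E:*/7, job_F:*/17, job_G:*/9}
Op 9: register job_F */19 -> active={job_C:*/4, job_E:*/7, job_F:*/19, job_G:*/9}
Op 10: register job_F */18 -> active={job_C:*/4, job_E:*/7, job_F:*/18, job_G:*/9}
Op 11: register job_G */14 -> active={job_C:*/4, job_E:*/7, job_F:*/18, job_G:*/14}
  job_C: interval 4, next fire after T=107 is 108
  job_E: interval 7, next fire after T=107 is 112
  job_F: interval 18, next fire after T=107 is 108
  job_G: interval 14, next fire after T=107 is 112
Earliest fire time = 108 (job job_C)

Answer: 108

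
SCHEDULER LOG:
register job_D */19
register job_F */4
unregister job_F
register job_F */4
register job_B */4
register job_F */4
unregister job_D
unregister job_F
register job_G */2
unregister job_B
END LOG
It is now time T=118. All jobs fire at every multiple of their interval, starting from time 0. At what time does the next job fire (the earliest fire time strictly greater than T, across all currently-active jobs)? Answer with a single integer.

Answer: 120

Derivation:
Op 1: register job_D */19 -> active={job_D:*/19}
Op 2: register job_F */4 -> active={job_D:*/19, job_F:*/4}
Op 3: unregister job_F -> active={job_D:*/19}
Op 4: register job_F */4 -> active={job_D:*/19, job_F:*/4}
Op 5: register job_B */4 -> active={job_B:*/4, job_D:*/19, job_F:*/4}
Op 6: register job_F */4 -> active={job_B:*/4, job_D:*/19, job_F:*/4}
Op 7: unregister job_D -> active={job_B:*/4, job_F:*/4}
Op 8: unregister job_F -> active={job_B:*/4}
Op 9: register job_G */2 -> active={job_B:*/4, job_G:*/2}
Op 10: unregister job_B -> active={job_G:*/2}
  job_G: interval 2, next fire after T=118 is 120
Earliest fire time = 120 (job job_G)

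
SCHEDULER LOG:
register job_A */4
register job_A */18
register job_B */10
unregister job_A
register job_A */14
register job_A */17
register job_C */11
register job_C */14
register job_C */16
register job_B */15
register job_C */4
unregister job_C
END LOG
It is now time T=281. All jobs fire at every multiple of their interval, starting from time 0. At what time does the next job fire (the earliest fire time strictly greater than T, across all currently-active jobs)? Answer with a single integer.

Op 1: register job_A */4 -> active={job_A:*/4}
Op 2: register job_A */18 -> active={job_A:*/18}
Op 3: register job_B */10 -> active={job_A:*/18, job_B:*/10}
Op 4: unregister job_A -> active={job_B:*/10}
Op 5: register job_A */14 -> active={job_A:*/14, job_B:*/10}
Op 6: register job_A */17 -> active={job_A:*/17, job_B:*/10}
Op 7: register job_C */11 -> active={job_A:*/17, job_B:*/10, job_C:*/11}
Op 8: register job_C */14 -> active={job_A:*/17, job_B:*/10, job_C:*/14}
Op 9: register job_C */16 -> active={job_A:*/17, job_B:*/10, job_C:*/16}
Op 10: register job_B */15 -> active={job_A:*/17, job_B:*/15, job_C:*/16}
Op 11: register job_C */4 -> active={job_A:*/17, job_B:*/15, job_C:*/4}
Op 12: unregister job_C -> active={job_A:*/17, job_B:*/15}
  job_A: interval 17, next fire after T=281 is 289
  job_B: interval 15, next fire after T=281 is 285
Earliest fire time = 285 (job job_B)

Answer: 285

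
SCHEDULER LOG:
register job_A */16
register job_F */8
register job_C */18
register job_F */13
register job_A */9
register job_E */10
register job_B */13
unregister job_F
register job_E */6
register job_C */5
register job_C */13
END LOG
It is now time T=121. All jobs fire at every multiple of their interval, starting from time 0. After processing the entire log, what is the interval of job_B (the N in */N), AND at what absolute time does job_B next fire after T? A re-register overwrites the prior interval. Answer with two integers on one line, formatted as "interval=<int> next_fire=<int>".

Op 1: register job_A */16 -> active={job_A:*/16}
Op 2: register job_F */8 -> active={job_A:*/16, job_F:*/8}
Op 3: register job_C */18 -> active={job_A:*/16, job_C:*/18, job_F:*/8}
Op 4: register job_F */13 -> active={job_A:*/16, job_C:*/18, job_F:*/13}
Op 5: register job_A */9 -> active={job_A:*/9, job_C:*/18, job_F:*/13}
Op 6: register job_E */10 -> active={job_A:*/9, job_C:*/18, job_E:*/10, job_F:*/13}
Op 7: register job_B */13 -> active={job_A:*/9, job_B:*/13, job_C:*/18, job_E:*/10, job_F:*/13}
Op 8: unregister job_F -> active={job_A:*/9, job_B:*/13, job_C:*/18, job_E:*/10}
Op 9: register job_E */6 -> active={job_A:*/9, job_B:*/13, job_C:*/18, job_E:*/6}
Op 10: register job_C */5 -> active={job_A:*/9, job_B:*/13, job_C:*/5, job_E:*/6}
Op 11: register job_C */13 -> active={job_A:*/9, job_B:*/13, job_C:*/13, job_E:*/6}
Final interval of job_B = 13
Next fire of job_B after T=121: (121//13+1)*13 = 130

Answer: interval=13 next_fire=130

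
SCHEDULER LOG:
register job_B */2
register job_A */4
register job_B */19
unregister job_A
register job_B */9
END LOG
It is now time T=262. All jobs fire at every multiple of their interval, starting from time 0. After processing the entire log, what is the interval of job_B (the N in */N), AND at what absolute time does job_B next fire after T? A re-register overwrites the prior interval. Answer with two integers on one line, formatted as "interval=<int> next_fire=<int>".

Answer: interval=9 next_fire=270

Derivation:
Op 1: register job_B */2 -> active={job_B:*/2}
Op 2: register job_A */4 -> active={job_A:*/4, job_B:*/2}
Op 3: register job_B */19 -> active={job_A:*/4, job_B:*/19}
Op 4: unregister job_A -> active={job_B:*/19}
Op 5: register job_B */9 -> active={job_B:*/9}
Final interval of job_B = 9
Next fire of job_B after T=262: (262//9+1)*9 = 270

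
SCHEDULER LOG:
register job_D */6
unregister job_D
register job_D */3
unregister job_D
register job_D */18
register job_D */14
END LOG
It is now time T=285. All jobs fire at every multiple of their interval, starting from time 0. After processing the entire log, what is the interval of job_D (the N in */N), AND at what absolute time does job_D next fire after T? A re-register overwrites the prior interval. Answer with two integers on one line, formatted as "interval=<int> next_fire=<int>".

Answer: interval=14 next_fire=294

Derivation:
Op 1: register job_D */6 -> active={job_D:*/6}
Op 2: unregister job_D -> active={}
Op 3: register job_D */3 -> active={job_D:*/3}
Op 4: unregister job_D -> active={}
Op 5: register job_D */18 -> active={job_D:*/18}
Op 6: register job_D */14 -> active={job_D:*/14}
Final interval of job_D = 14
Next fire of job_D after T=285: (285//14+1)*14 = 294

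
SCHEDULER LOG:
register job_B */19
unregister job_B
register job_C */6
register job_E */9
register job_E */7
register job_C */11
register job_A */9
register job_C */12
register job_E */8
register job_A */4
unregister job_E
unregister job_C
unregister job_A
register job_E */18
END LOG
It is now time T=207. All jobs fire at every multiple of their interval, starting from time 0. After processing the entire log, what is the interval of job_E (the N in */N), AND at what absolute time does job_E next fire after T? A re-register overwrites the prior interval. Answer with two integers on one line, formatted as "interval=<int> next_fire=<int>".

Answer: interval=18 next_fire=216

Derivation:
Op 1: register job_B */19 -> active={job_B:*/19}
Op 2: unregister job_B -> active={}
Op 3: register job_C */6 -> active={job_C:*/6}
Op 4: register job_E */9 -> active={job_C:*/6, job_E:*/9}
Op 5: register job_E */7 -> active={job_C:*/6, job_E:*/7}
Op 6: register job_C */11 -> active={job_C:*/11, job_E:*/7}
Op 7: register job_A */9 -> active={job_A:*/9, job_C:*/11, job_E:*/7}
Op 8: register job_C */12 -> active={job_A:*/9, job_C:*/12, job_E:*/7}
Op 9: register job_E */8 -> active={job_A:*/9, job_C:*/12, job_E:*/8}
Op 10: register job_A */4 -> active={job_A:*/4, job_C:*/12, job_E:*/8}
Op 11: unregister job_E -> active={job_A:*/4, job_C:*/12}
Op 12: unregister job_C -> active={job_A:*/4}
Op 13: unregister job_A -> active={}
Op 14: register job_E */18 -> active={job_E:*/18}
Final interval of job_E = 18
Next fire of job_E after T=207: (207//18+1)*18 = 216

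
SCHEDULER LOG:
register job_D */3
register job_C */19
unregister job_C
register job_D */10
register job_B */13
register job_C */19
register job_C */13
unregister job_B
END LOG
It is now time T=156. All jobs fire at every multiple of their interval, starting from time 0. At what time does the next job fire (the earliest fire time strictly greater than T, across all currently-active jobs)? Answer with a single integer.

Answer: 160

Derivation:
Op 1: register job_D */3 -> active={job_D:*/3}
Op 2: register job_C */19 -> active={job_C:*/19, job_D:*/3}
Op 3: unregister job_C -> active={job_D:*/3}
Op 4: register job_D */10 -> active={job_D:*/10}
Op 5: register job_B */13 -> active={job_B:*/13, job_D:*/10}
Op 6: register job_C */19 -> active={job_B:*/13, job_C:*/19, job_D:*/10}
Op 7: register job_C */13 -> active={job_B:*/13, job_C:*/13, job_D:*/10}
Op 8: unregister job_B -> active={job_C:*/13, job_D:*/10}
  job_C: interval 13, next fire after T=156 is 169
  job_D: interval 10, next fire after T=156 is 160
Earliest fire time = 160 (job job_D)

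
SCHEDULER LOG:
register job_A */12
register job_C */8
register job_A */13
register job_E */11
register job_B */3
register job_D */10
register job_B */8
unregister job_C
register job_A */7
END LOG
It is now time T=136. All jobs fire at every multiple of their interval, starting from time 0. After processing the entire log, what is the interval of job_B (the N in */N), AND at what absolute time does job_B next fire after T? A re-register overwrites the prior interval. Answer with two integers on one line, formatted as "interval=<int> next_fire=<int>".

Answer: interval=8 next_fire=144

Derivation:
Op 1: register job_A */12 -> active={job_A:*/12}
Op 2: register job_C */8 -> active={job_A:*/12, job_C:*/8}
Op 3: register job_A */13 -> active={job_A:*/13, job_C:*/8}
Op 4: register job_E */11 -> active={job_A:*/13, job_C:*/8, job_E:*/11}
Op 5: register job_B */3 -> active={job_A:*/13, job_B:*/3, job_C:*/8, job_E:*/11}
Op 6: register job_D */10 -> active={job_A:*/13, job_B:*/3, job_C:*/8, job_D:*/10, job_E:*/11}
Op 7: register job_B */8 -> active={job_A:*/13, job_B:*/8, job_C:*/8, job_D:*/10, job_E:*/11}
Op 8: unregister job_C -> active={job_A:*/13, job_B:*/8, job_D:*/10, job_E:*/11}
Op 9: register job_A */7 -> active={job_A:*/7, job_B:*/8, job_D:*/10, job_E:*/11}
Final interval of job_B = 8
Next fire of job_B after T=136: (136//8+1)*8 = 144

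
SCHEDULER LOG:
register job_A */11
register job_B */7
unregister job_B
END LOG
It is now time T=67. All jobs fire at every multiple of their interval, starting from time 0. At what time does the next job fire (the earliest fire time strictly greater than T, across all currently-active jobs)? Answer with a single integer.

Answer: 77

Derivation:
Op 1: register job_A */11 -> active={job_A:*/11}
Op 2: register job_B */7 -> active={job_A:*/11, job_B:*/7}
Op 3: unregister job_B -> active={job_A:*/11}
  job_A: interval 11, next fire after T=67 is 77
Earliest fire time = 77 (job job_A)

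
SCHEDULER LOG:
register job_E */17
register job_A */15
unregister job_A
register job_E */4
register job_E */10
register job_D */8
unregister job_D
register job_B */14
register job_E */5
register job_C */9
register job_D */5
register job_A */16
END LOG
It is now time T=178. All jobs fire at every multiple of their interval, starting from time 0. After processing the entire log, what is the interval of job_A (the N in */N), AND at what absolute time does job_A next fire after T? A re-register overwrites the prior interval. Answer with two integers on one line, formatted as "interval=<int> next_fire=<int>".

Op 1: register job_E */17 -> active={job_E:*/17}
Op 2: register job_A */15 -> active={job_A:*/15, job_E:*/17}
Op 3: unregister job_A -> active={job_E:*/17}
Op 4: register job_E */4 -> active={job_E:*/4}
Op 5: register job_E */10 -> active={job_E:*/10}
Op 6: register job_D */8 -> active={job_D:*/8, job_E:*/10}
Op 7: unregister job_D -> active={job_E:*/10}
Op 8: register job_B */14 -> active={job_B:*/14, job_E:*/10}
Op 9: register job_E */5 -> active={job_B:*/14, job_E:*/5}
Op 10: register job_C */9 -> active={job_B:*/14, job_C:*/9, job_E:*/5}
Op 11: register job_D */5 -> active={job_B:*/14, job_C:*/9, job_D:*/5, job_E:*/5}
Op 12: register job_A */16 -> active={job_A:*/16, job_B:*/14, job_C:*/9, job_D:*/5, job_E:*/5}
Final interval of job_A = 16
Next fire of job_A after T=178: (178//16+1)*16 = 192

Answer: interval=16 next_fire=192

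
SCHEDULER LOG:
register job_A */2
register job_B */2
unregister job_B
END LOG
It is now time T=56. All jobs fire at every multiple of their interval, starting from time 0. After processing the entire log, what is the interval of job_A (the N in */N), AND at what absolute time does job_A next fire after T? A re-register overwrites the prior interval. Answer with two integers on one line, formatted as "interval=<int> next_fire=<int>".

Op 1: register job_A */2 -> active={job_A:*/2}
Op 2: register job_B */2 -> active={job_A:*/2, job_B:*/2}
Op 3: unregister job_B -> active={job_A:*/2}
Final interval of job_A = 2
Next fire of job_A after T=56: (56//2+1)*2 = 58

Answer: interval=2 next_fire=58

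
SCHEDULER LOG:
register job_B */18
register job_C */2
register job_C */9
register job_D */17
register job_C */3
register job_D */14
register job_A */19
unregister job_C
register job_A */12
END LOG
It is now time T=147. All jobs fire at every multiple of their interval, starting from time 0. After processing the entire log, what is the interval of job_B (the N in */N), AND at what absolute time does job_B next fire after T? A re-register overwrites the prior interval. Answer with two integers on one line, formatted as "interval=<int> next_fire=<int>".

Answer: interval=18 next_fire=162

Derivation:
Op 1: register job_B */18 -> active={job_B:*/18}
Op 2: register job_C */2 -> active={job_B:*/18, job_C:*/2}
Op 3: register job_C */9 -> active={job_B:*/18, job_C:*/9}
Op 4: register job_D */17 -> active={job_B:*/18, job_C:*/9, job_D:*/17}
Op 5: register job_C */3 -> active={job_B:*/18, job_C:*/3, job_D:*/17}
Op 6: register job_D */14 -> active={job_B:*/18, job_C:*/3, job_D:*/14}
Op 7: register job_A */19 -> active={job_A:*/19, job_B:*/18, job_C:*/3, job_D:*/14}
Op 8: unregister job_C -> active={job_A:*/19, job_B:*/18, job_D:*/14}
Op 9: register job_A */12 -> active={job_A:*/12, job_B:*/18, job_D:*/14}
Final interval of job_B = 18
Next fire of job_B after T=147: (147//18+1)*18 = 162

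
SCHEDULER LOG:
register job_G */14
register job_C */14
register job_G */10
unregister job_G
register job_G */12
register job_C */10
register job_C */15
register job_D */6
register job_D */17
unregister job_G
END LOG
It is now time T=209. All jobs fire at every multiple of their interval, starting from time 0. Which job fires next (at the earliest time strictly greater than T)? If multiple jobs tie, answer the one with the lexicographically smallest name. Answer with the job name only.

Answer: job_C

Derivation:
Op 1: register job_G */14 -> active={job_G:*/14}
Op 2: register job_C */14 -> active={job_C:*/14, job_G:*/14}
Op 3: register job_G */10 -> active={job_C:*/14, job_G:*/10}
Op 4: unregister job_G -> active={job_C:*/14}
Op 5: register job_G */12 -> active={job_C:*/14, job_G:*/12}
Op 6: register job_C */10 -> active={job_C:*/10, job_G:*/12}
Op 7: register job_C */15 -> active={job_C:*/15, job_G:*/12}
Op 8: register job_D */6 -> active={job_C:*/15, job_D:*/6, job_G:*/12}
Op 9: register job_D */17 -> active={job_C:*/15, job_D:*/17, job_G:*/12}
Op 10: unregister job_G -> active={job_C:*/15, job_D:*/17}
  job_C: interval 15, next fire after T=209 is 210
  job_D: interval 17, next fire after T=209 is 221
Earliest = 210, winner (lex tiebreak) = job_C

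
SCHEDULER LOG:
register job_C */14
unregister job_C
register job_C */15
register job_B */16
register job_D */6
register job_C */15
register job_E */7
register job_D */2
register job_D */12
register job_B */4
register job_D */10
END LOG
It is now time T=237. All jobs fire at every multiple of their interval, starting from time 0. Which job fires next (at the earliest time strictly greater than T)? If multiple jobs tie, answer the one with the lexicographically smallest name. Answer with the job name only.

Op 1: register job_C */14 -> active={job_C:*/14}
Op 2: unregister job_C -> active={}
Op 3: register job_C */15 -> active={job_C:*/15}
Op 4: register job_B */16 -> active={job_B:*/16, job_C:*/15}
Op 5: register job_D */6 -> active={job_B:*/16, job_C:*/15, job_D:*/6}
Op 6: register job_C */15 -> active={job_B:*/16, job_C:*/15, job_D:*/6}
Op 7: register job_E */7 -> active={job_B:*/16, job_C:*/15, job_D:*/6, job_E:*/7}
Op 8: register job_D */2 -> active={job_B:*/16, job_C:*/15, job_D:*/2, job_E:*/7}
Op 9: register job_D */12 -> active={job_B:*/16, job_C:*/15, job_D:*/12, job_E:*/7}
Op 10: register job_B */4 -> active={job_B:*/4, job_C:*/15, job_D:*/12, job_E:*/7}
Op 11: register job_D */10 -> active={job_B:*/4, job_C:*/15, job_D:*/10, job_E:*/7}
  job_B: interval 4, next fire after T=237 is 240
  job_C: interval 15, next fire after T=237 is 240
  job_D: interval 10, next fire after T=237 is 240
  job_E: interval 7, next fire after T=237 is 238
Earliest = 238, winner (lex tiebreak) = job_E

Answer: job_E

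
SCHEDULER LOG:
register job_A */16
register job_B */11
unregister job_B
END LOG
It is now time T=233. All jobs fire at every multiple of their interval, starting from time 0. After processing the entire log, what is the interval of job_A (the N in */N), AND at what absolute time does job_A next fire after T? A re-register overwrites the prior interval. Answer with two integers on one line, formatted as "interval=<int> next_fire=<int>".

Answer: interval=16 next_fire=240

Derivation:
Op 1: register job_A */16 -> active={job_A:*/16}
Op 2: register job_B */11 -> active={job_A:*/16, job_B:*/11}
Op 3: unregister job_B -> active={job_A:*/16}
Final interval of job_A = 16
Next fire of job_A after T=233: (233//16+1)*16 = 240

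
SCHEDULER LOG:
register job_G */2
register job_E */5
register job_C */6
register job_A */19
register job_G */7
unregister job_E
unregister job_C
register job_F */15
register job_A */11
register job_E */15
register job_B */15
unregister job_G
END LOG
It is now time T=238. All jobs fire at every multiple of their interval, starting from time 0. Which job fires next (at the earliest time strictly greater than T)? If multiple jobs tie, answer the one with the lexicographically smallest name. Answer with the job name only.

Answer: job_B

Derivation:
Op 1: register job_G */2 -> active={job_G:*/2}
Op 2: register job_E */5 -> active={job_E:*/5, job_G:*/2}
Op 3: register job_C */6 -> active={job_C:*/6, job_E:*/5, job_G:*/2}
Op 4: register job_A */19 -> active={job_A:*/19, job_C:*/6, job_E:*/5, job_G:*/2}
Op 5: register job_G */7 -> active={job_A:*/19, job_C:*/6, job_E:*/5, job_G:*/7}
Op 6: unregister job_E -> active={job_A:*/19, job_C:*/6, job_G:*/7}
Op 7: unregister job_C -> active={job_A:*/19, job_G:*/7}
Op 8: register job_F */15 -> active={job_A:*/19, job_F:*/15, job_G:*/7}
Op 9: register job_A */11 -> active={job_A:*/11, job_F:*/15, job_G:*/7}
Op 10: register job_E */15 -> active={job_A:*/11, job_E:*/15, job_F:*/15, job_G:*/7}
Op 11: register job_B */15 -> active={job_A:*/11, job_B:*/15, job_E:*/15, job_F:*/15, job_G:*/7}
Op 12: unregister job_G -> active={job_A:*/11, job_B:*/15, job_E:*/15, job_F:*/15}
  job_A: interval 11, next fire after T=238 is 242
  job_B: interval 15, next fire after T=238 is 240
  job_E: interval 15, next fire after T=238 is 240
  job_F: interval 15, next fire after T=238 is 240
Earliest = 240, winner (lex tiebreak) = job_B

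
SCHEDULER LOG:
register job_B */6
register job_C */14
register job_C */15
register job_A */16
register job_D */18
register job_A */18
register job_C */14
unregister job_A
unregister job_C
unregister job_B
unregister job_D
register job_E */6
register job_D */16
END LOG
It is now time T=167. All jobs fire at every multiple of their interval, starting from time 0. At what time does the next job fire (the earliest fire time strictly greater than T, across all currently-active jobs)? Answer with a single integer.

Answer: 168

Derivation:
Op 1: register job_B */6 -> active={job_B:*/6}
Op 2: register job_C */14 -> active={job_B:*/6, job_C:*/14}
Op 3: register job_C */15 -> active={job_B:*/6, job_C:*/15}
Op 4: register job_A */16 -> active={job_A:*/16, job_B:*/6, job_C:*/15}
Op 5: register job_D */18 -> active={job_A:*/16, job_B:*/6, job_C:*/15, job_D:*/18}
Op 6: register job_A */18 -> active={job_A:*/18, job_B:*/6, job_C:*/15, job_D:*/18}
Op 7: register job_C */14 -> active={job_A:*/18, job_B:*/6, job_C:*/14, job_D:*/18}
Op 8: unregister job_A -> active={job_B:*/6, job_C:*/14, job_D:*/18}
Op 9: unregister job_C -> active={job_B:*/6, job_D:*/18}
Op 10: unregister job_B -> active={job_D:*/18}
Op 11: unregister job_D -> active={}
Op 12: register job_E */6 -> active={job_E:*/6}
Op 13: register job_D */16 -> active={job_D:*/16, job_E:*/6}
  job_D: interval 16, next fire after T=167 is 176
  job_E: interval 6, next fire after T=167 is 168
Earliest fire time = 168 (job job_E)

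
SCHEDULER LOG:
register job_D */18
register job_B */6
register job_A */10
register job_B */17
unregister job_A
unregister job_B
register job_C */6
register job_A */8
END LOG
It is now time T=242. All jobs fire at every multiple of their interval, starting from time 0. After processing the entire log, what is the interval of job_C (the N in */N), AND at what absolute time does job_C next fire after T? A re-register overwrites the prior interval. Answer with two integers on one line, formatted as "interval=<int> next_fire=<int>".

Op 1: register job_D */18 -> active={job_D:*/18}
Op 2: register job_B */6 -> active={job_B:*/6, job_D:*/18}
Op 3: register job_A */10 -> active={job_A:*/10, job_B:*/6, job_D:*/18}
Op 4: register job_B */17 -> active={job_A:*/10, job_B:*/17, job_D:*/18}
Op 5: unregister job_A -> active={job_B:*/17, job_D:*/18}
Op 6: unregister job_B -> active={job_D:*/18}
Op 7: register job_C */6 -> active={job_C:*/6, job_D:*/18}
Op 8: register job_A */8 -> active={job_A:*/8, job_C:*/6, job_D:*/18}
Final interval of job_C = 6
Next fire of job_C after T=242: (242//6+1)*6 = 246

Answer: interval=6 next_fire=246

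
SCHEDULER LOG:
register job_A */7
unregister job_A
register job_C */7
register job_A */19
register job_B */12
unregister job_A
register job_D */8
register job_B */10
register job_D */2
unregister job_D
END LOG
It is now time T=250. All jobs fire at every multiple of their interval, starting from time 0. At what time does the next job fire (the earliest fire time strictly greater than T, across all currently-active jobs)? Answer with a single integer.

Answer: 252

Derivation:
Op 1: register job_A */7 -> active={job_A:*/7}
Op 2: unregister job_A -> active={}
Op 3: register job_C */7 -> active={job_C:*/7}
Op 4: register job_A */19 -> active={job_A:*/19, job_C:*/7}
Op 5: register job_B */12 -> active={job_A:*/19, job_B:*/12, job_C:*/7}
Op 6: unregister job_A -> active={job_B:*/12, job_C:*/7}
Op 7: register job_D */8 -> active={job_B:*/12, job_C:*/7, job_D:*/8}
Op 8: register job_B */10 -> active={job_B:*/10, job_C:*/7, job_D:*/8}
Op 9: register job_D */2 -> active={job_B:*/10, job_C:*/7, job_D:*/2}
Op 10: unregister job_D -> active={job_B:*/10, job_C:*/7}
  job_B: interval 10, next fire after T=250 is 260
  job_C: interval 7, next fire after T=250 is 252
Earliest fire time = 252 (job job_C)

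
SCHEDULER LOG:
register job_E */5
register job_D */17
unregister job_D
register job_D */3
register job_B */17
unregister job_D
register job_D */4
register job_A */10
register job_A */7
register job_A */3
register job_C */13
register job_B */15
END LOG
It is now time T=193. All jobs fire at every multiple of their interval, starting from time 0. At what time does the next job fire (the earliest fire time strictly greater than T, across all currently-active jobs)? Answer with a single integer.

Answer: 195

Derivation:
Op 1: register job_E */5 -> active={job_E:*/5}
Op 2: register job_D */17 -> active={job_D:*/17, job_E:*/5}
Op 3: unregister job_D -> active={job_E:*/5}
Op 4: register job_D */3 -> active={job_D:*/3, job_E:*/5}
Op 5: register job_B */17 -> active={job_B:*/17, job_D:*/3, job_E:*/5}
Op 6: unregister job_D -> active={job_B:*/17, job_E:*/5}
Op 7: register job_D */4 -> active={job_B:*/17, job_D:*/4, job_E:*/5}
Op 8: register job_A */10 -> active={job_A:*/10, job_B:*/17, job_D:*/4, job_E:*/5}
Op 9: register job_A */7 -> active={job_A:*/7, job_B:*/17, job_D:*/4, job_E:*/5}
Op 10: register job_A */3 -> active={job_A:*/3, job_B:*/17, job_D:*/4, job_E:*/5}
Op 11: register job_C */13 -> active={job_A:*/3, job_B:*/17, job_C:*/13, job_D:*/4, job_E:*/5}
Op 12: register job_B */15 -> active={job_A:*/3, job_B:*/15, job_C:*/13, job_D:*/4, job_E:*/5}
  job_A: interval 3, next fire after T=193 is 195
  job_B: interval 15, next fire after T=193 is 195
  job_C: interval 13, next fire after T=193 is 195
  job_D: interval 4, next fire after T=193 is 196
  job_E: interval 5, next fire after T=193 is 195
Earliest fire time = 195 (job job_A)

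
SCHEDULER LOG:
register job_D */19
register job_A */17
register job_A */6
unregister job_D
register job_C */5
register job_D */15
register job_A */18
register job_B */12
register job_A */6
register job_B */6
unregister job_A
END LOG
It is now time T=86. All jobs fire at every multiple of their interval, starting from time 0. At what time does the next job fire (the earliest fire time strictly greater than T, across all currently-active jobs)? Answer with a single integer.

Answer: 90

Derivation:
Op 1: register job_D */19 -> active={job_D:*/19}
Op 2: register job_A */17 -> active={job_A:*/17, job_D:*/19}
Op 3: register job_A */6 -> active={job_A:*/6, job_D:*/19}
Op 4: unregister job_D -> active={job_A:*/6}
Op 5: register job_C */5 -> active={job_A:*/6, job_C:*/5}
Op 6: register job_D */15 -> active={job_A:*/6, job_C:*/5, job_D:*/15}
Op 7: register job_A */18 -> active={job_A:*/18, job_C:*/5, job_D:*/15}
Op 8: register job_B */12 -> active={job_A:*/18, job_B:*/12, job_C:*/5, job_D:*/15}
Op 9: register job_A */6 -> active={job_A:*/6, job_B:*/12, job_C:*/5, job_D:*/15}
Op 10: register job_B */6 -> active={job_A:*/6, job_B:*/6, job_C:*/5, job_D:*/15}
Op 11: unregister job_A -> active={job_B:*/6, job_C:*/5, job_D:*/15}
  job_B: interval 6, next fire after T=86 is 90
  job_C: interval 5, next fire after T=86 is 90
  job_D: interval 15, next fire after T=86 is 90
Earliest fire time = 90 (job job_B)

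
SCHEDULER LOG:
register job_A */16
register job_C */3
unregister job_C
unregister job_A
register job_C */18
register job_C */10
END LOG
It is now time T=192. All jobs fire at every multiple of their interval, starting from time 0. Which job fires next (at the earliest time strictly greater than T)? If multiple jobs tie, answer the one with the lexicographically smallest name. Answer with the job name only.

Op 1: register job_A */16 -> active={job_A:*/16}
Op 2: register job_C */3 -> active={job_A:*/16, job_C:*/3}
Op 3: unregister job_C -> active={job_A:*/16}
Op 4: unregister job_A -> active={}
Op 5: register job_C */18 -> active={job_C:*/18}
Op 6: register job_C */10 -> active={job_C:*/10}
  job_C: interval 10, next fire after T=192 is 200
Earliest = 200, winner (lex tiebreak) = job_C

Answer: job_C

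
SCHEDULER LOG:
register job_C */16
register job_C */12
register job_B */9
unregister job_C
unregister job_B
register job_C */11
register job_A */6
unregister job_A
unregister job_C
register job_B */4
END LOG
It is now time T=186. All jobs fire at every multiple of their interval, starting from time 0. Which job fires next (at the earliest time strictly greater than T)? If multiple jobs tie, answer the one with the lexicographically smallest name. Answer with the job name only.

Answer: job_B

Derivation:
Op 1: register job_C */16 -> active={job_C:*/16}
Op 2: register job_C */12 -> active={job_C:*/12}
Op 3: register job_B */9 -> active={job_B:*/9, job_C:*/12}
Op 4: unregister job_C -> active={job_B:*/9}
Op 5: unregister job_B -> active={}
Op 6: register job_C */11 -> active={job_C:*/11}
Op 7: register job_A */6 -> active={job_A:*/6, job_C:*/11}
Op 8: unregister job_A -> active={job_C:*/11}
Op 9: unregister job_C -> active={}
Op 10: register job_B */4 -> active={job_B:*/4}
  job_B: interval 4, next fire after T=186 is 188
Earliest = 188, winner (lex tiebreak) = job_B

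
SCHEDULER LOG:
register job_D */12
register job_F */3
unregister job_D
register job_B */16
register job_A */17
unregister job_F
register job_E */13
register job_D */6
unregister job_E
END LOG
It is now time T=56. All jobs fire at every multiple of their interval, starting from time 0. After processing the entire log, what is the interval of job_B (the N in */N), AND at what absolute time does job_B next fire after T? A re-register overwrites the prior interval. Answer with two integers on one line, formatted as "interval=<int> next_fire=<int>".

Answer: interval=16 next_fire=64

Derivation:
Op 1: register job_D */12 -> active={job_D:*/12}
Op 2: register job_F */3 -> active={job_D:*/12, job_F:*/3}
Op 3: unregister job_D -> active={job_F:*/3}
Op 4: register job_B */16 -> active={job_B:*/16, job_F:*/3}
Op 5: register job_A */17 -> active={job_A:*/17, job_B:*/16, job_F:*/3}
Op 6: unregister job_F -> active={job_A:*/17, job_B:*/16}
Op 7: register job_E */13 -> active={job_A:*/17, job_B:*/16, job_E:*/13}
Op 8: register job_D */6 -> active={job_A:*/17, job_B:*/16, job_D:*/6, job_E:*/13}
Op 9: unregister job_E -> active={job_A:*/17, job_B:*/16, job_D:*/6}
Final interval of job_B = 16
Next fire of job_B after T=56: (56//16+1)*16 = 64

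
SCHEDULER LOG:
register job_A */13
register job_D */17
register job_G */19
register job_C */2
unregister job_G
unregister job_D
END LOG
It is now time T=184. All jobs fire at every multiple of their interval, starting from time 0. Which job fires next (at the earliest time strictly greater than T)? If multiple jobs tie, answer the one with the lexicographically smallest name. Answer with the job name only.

Answer: job_C

Derivation:
Op 1: register job_A */13 -> active={job_A:*/13}
Op 2: register job_D */17 -> active={job_A:*/13, job_D:*/17}
Op 3: register job_G */19 -> active={job_A:*/13, job_D:*/17, job_G:*/19}
Op 4: register job_C */2 -> active={job_A:*/13, job_C:*/2, job_D:*/17, job_G:*/19}
Op 5: unregister job_G -> active={job_A:*/13, job_C:*/2, job_D:*/17}
Op 6: unregister job_D -> active={job_A:*/13, job_C:*/2}
  job_A: interval 13, next fire after T=184 is 195
  job_C: interval 2, next fire after T=184 is 186
Earliest = 186, winner (lex tiebreak) = job_C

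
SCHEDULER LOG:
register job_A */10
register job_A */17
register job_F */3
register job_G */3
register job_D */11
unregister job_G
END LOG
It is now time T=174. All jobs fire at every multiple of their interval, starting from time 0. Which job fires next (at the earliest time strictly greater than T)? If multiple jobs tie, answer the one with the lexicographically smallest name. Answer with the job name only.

Op 1: register job_A */10 -> active={job_A:*/10}
Op 2: register job_A */17 -> active={job_A:*/17}
Op 3: register job_F */3 -> active={job_A:*/17, job_F:*/3}
Op 4: register job_G */3 -> active={job_A:*/17, job_F:*/3, job_G:*/3}
Op 5: register job_D */11 -> active={job_A:*/17, job_D:*/11, job_F:*/3, job_G:*/3}
Op 6: unregister job_G -> active={job_A:*/17, job_D:*/11, job_F:*/3}
  job_A: interval 17, next fire after T=174 is 187
  job_D: interval 11, next fire after T=174 is 176
  job_F: interval 3, next fire after T=174 is 177
Earliest = 176, winner (lex tiebreak) = job_D

Answer: job_D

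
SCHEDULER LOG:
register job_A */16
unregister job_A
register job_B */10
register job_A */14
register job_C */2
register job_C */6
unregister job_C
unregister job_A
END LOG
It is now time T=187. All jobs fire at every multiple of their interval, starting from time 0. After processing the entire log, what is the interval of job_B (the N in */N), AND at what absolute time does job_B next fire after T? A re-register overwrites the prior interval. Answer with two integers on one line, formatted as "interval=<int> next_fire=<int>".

Op 1: register job_A */16 -> active={job_A:*/16}
Op 2: unregister job_A -> active={}
Op 3: register job_B */10 -> active={job_B:*/10}
Op 4: register job_A */14 -> active={job_A:*/14, job_B:*/10}
Op 5: register job_C */2 -> active={job_A:*/14, job_B:*/10, job_C:*/2}
Op 6: register job_C */6 -> active={job_A:*/14, job_B:*/10, job_C:*/6}
Op 7: unregister job_C -> active={job_A:*/14, job_B:*/10}
Op 8: unregister job_A -> active={job_B:*/10}
Final interval of job_B = 10
Next fire of job_B after T=187: (187//10+1)*10 = 190

Answer: interval=10 next_fire=190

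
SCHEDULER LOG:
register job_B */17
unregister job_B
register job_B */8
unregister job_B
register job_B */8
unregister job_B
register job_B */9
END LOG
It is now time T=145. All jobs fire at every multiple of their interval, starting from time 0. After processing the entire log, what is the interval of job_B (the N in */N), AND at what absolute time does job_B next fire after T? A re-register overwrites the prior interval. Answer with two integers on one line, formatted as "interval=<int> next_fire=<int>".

Answer: interval=9 next_fire=153

Derivation:
Op 1: register job_B */17 -> active={job_B:*/17}
Op 2: unregister job_B -> active={}
Op 3: register job_B */8 -> active={job_B:*/8}
Op 4: unregister job_B -> active={}
Op 5: register job_B */8 -> active={job_B:*/8}
Op 6: unregister job_B -> active={}
Op 7: register job_B */9 -> active={job_B:*/9}
Final interval of job_B = 9
Next fire of job_B after T=145: (145//9+1)*9 = 153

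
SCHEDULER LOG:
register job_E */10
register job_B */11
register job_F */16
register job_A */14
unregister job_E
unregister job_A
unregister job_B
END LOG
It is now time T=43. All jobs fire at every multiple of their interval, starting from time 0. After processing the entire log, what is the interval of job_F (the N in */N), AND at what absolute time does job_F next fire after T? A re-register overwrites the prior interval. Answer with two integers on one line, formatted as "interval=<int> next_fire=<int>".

Answer: interval=16 next_fire=48

Derivation:
Op 1: register job_E */10 -> active={job_E:*/10}
Op 2: register job_B */11 -> active={job_B:*/11, job_E:*/10}
Op 3: register job_F */16 -> active={job_B:*/11, job_E:*/10, job_F:*/16}
Op 4: register job_A */14 -> active={job_A:*/14, job_B:*/11, job_E:*/10, job_F:*/16}
Op 5: unregister job_E -> active={job_A:*/14, job_B:*/11, job_F:*/16}
Op 6: unregister job_A -> active={job_B:*/11, job_F:*/16}
Op 7: unregister job_B -> active={job_F:*/16}
Final interval of job_F = 16
Next fire of job_F after T=43: (43//16+1)*16 = 48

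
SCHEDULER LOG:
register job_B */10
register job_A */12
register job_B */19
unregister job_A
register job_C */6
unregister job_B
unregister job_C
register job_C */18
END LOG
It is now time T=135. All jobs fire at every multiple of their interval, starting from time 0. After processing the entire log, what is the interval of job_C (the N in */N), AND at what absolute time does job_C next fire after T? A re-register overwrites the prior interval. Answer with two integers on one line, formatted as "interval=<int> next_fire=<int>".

Op 1: register job_B */10 -> active={job_B:*/10}
Op 2: register job_A */12 -> active={job_A:*/12, job_B:*/10}
Op 3: register job_B */19 -> active={job_A:*/12, job_B:*/19}
Op 4: unregister job_A -> active={job_B:*/19}
Op 5: register job_C */6 -> active={job_B:*/19, job_C:*/6}
Op 6: unregister job_B -> active={job_C:*/6}
Op 7: unregister job_C -> active={}
Op 8: register job_C */18 -> active={job_C:*/18}
Final interval of job_C = 18
Next fire of job_C after T=135: (135//18+1)*18 = 144

Answer: interval=18 next_fire=144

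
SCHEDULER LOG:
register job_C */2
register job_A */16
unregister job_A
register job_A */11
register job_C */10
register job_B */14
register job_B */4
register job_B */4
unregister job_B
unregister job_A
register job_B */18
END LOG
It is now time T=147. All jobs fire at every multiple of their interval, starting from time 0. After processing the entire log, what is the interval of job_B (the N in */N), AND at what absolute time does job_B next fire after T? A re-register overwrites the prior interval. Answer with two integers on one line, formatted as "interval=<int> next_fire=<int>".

Op 1: register job_C */2 -> active={job_C:*/2}
Op 2: register job_A */16 -> active={job_A:*/16, job_C:*/2}
Op 3: unregister job_A -> active={job_C:*/2}
Op 4: register job_A */11 -> active={job_A:*/11, job_C:*/2}
Op 5: register job_C */10 -> active={job_A:*/11, job_C:*/10}
Op 6: register job_B */14 -> active={job_A:*/11, job_B:*/14, job_C:*/10}
Op 7: register job_B */4 -> active={job_A:*/11, job_B:*/4, job_C:*/10}
Op 8: register job_B */4 -> active={job_A:*/11, job_B:*/4, job_C:*/10}
Op 9: unregister job_B -> active={job_A:*/11, job_C:*/10}
Op 10: unregister job_A -> active={job_C:*/10}
Op 11: register job_B */18 -> active={job_B:*/18, job_C:*/10}
Final interval of job_B = 18
Next fire of job_B after T=147: (147//18+1)*18 = 162

Answer: interval=18 next_fire=162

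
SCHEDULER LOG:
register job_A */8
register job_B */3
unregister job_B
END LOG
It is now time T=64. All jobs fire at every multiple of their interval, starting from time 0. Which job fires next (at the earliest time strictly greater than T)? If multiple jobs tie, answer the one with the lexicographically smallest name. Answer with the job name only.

Op 1: register job_A */8 -> active={job_A:*/8}
Op 2: register job_B */3 -> active={job_A:*/8, job_B:*/3}
Op 3: unregister job_B -> active={job_A:*/8}
  job_A: interval 8, next fire after T=64 is 72
Earliest = 72, winner (lex tiebreak) = job_A

Answer: job_A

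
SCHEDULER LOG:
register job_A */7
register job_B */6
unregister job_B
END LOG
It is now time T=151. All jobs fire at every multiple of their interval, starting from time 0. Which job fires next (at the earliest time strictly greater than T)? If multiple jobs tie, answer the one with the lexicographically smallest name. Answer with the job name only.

Answer: job_A

Derivation:
Op 1: register job_A */7 -> active={job_A:*/7}
Op 2: register job_B */6 -> active={job_A:*/7, job_B:*/6}
Op 3: unregister job_B -> active={job_A:*/7}
  job_A: interval 7, next fire after T=151 is 154
Earliest = 154, winner (lex tiebreak) = job_A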